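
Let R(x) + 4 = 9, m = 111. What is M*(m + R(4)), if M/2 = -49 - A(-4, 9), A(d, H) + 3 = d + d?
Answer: -8816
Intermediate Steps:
A(d, H) = -3 + 2*d (A(d, H) = -3 + (d + d) = -3 + 2*d)
R(x) = 5 (R(x) = -4 + 9 = 5)
M = -76 (M = 2*(-49 - (-3 + 2*(-4))) = 2*(-49 - (-3 - 8)) = 2*(-49 - 1*(-11)) = 2*(-49 + 11) = 2*(-38) = -76)
M*(m + R(4)) = -76*(111 + 5) = -76*116 = -8816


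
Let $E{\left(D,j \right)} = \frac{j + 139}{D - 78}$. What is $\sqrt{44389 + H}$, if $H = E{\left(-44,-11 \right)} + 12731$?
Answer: $\frac{4 \sqrt{13283726}}{61} \approx 239.0$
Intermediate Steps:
$E{\left(D,j \right)} = \frac{139 + j}{-78 + D}$
$H = \frac{776527}{61}$ ($H = \frac{139 - 11}{-78 - 44} + 12731 = \frac{1}{-122} \cdot 128 + 12731 = \left(- \frac{1}{122}\right) 128 + 12731 = - \frac{64}{61} + 12731 = \frac{776527}{61} \approx 12730.0$)
$\sqrt{44389 + H} = \sqrt{44389 + \frac{776527}{61}} = \sqrt{\frac{3484256}{61}} = \frac{4 \sqrt{13283726}}{61}$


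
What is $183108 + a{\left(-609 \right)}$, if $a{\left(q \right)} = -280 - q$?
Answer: $183437$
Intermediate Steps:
$183108 + a{\left(-609 \right)} = 183108 - -329 = 183108 + \left(-280 + 609\right) = 183108 + 329 = 183437$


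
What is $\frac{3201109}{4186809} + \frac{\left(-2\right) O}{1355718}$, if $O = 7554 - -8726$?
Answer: $\frac{700579765037}{946022053977} \approx 0.74055$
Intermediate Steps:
$O = 16280$ ($O = 7554 + 8726 = 16280$)
$\frac{3201109}{4186809} + \frac{\left(-2\right) O}{1355718} = \frac{3201109}{4186809} + \frac{\left(-2\right) 16280}{1355718} = 3201109 \cdot \frac{1}{4186809} - \frac{16280}{677859} = \frac{3201109}{4186809} - \frac{16280}{677859} = \frac{700579765037}{946022053977}$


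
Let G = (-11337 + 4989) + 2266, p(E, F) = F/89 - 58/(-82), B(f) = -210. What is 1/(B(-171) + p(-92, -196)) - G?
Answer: 3150259441/771745 ≈ 4082.0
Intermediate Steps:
p(E, F) = 29/41 + F/89 (p(E, F) = F*(1/89) - 58*(-1/82) = F/89 + 29/41 = 29/41 + F/89)
G = -4082 (G = -6348 + 2266 = -4082)
1/(B(-171) + p(-92, -196)) - G = 1/(-210 + (29/41 + (1/89)*(-196))) - 1*(-4082) = 1/(-210 + (29/41 - 196/89)) + 4082 = 1/(-210 - 5455/3649) + 4082 = 1/(-771745/3649) + 4082 = -3649/771745 + 4082 = 3150259441/771745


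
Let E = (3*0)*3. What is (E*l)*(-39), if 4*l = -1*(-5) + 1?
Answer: 0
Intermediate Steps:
l = 3/2 (l = (-1*(-5) + 1)/4 = (5 + 1)/4 = (1/4)*6 = 3/2 ≈ 1.5000)
E = 0 (E = 0*3 = 0)
(E*l)*(-39) = (0*(3/2))*(-39) = 0*(-39) = 0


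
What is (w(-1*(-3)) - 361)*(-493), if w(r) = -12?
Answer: 183889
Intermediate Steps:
(w(-1*(-3)) - 361)*(-493) = (-12 - 361)*(-493) = -373*(-493) = 183889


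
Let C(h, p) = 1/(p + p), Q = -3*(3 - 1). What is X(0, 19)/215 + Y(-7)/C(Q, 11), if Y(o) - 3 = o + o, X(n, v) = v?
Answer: -52011/215 ≈ -241.91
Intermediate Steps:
Y(o) = 3 + 2*o (Y(o) = 3 + (o + o) = 3 + 2*o)
Q = -6 (Q = -3*2 = -6)
C(h, p) = 1/(2*p)
X(0, 19)/215 + Y(-7)/C(Q, 11) = 19/215 + (3 + 2*(-7))/(((½)/11)) = 19*(1/215) + (3 - 14)/(((½)*(1/11))) = 19/215 - 11/1/22 = 19/215 - 11*22 = 19/215 - 242 = -52011/215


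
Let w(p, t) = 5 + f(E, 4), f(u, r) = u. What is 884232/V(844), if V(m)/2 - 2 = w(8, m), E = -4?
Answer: 147372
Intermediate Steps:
w(p, t) = 1 (w(p, t) = 5 - 4 = 1)
V(m) = 6 (V(m) = 4 + 2*1 = 4 + 2 = 6)
884232/V(844) = 884232/6 = 884232*(1/6) = 147372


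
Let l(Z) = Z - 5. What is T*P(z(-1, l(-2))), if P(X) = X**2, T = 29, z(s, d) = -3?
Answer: 261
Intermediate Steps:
l(Z) = -5 + Z
T*P(z(-1, l(-2))) = 29*(-3)**2 = 29*9 = 261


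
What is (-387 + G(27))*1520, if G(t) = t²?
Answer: 519840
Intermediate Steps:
(-387 + G(27))*1520 = (-387 + 27²)*1520 = (-387 + 729)*1520 = 342*1520 = 519840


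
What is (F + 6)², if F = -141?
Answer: 18225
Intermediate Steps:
(F + 6)² = (-141 + 6)² = (-135)² = 18225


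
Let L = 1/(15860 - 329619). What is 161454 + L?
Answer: 50657645585/313759 ≈ 1.6145e+5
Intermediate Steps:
L = -1/313759 (L = 1/(-313759) = -1/313759 ≈ -3.1872e-6)
161454 + L = 161454 - 1/313759 = 50657645585/313759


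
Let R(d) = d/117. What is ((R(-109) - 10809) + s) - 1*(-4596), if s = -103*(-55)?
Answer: -64225/117 ≈ -548.93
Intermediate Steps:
R(d) = d/117 (R(d) = d*(1/117) = d/117)
s = 5665
((R(-109) - 10809) + s) - 1*(-4596) = (((1/117)*(-109) - 10809) + 5665) - 1*(-4596) = ((-109/117 - 10809) + 5665) + 4596 = (-1264762/117 + 5665) + 4596 = -601957/117 + 4596 = -64225/117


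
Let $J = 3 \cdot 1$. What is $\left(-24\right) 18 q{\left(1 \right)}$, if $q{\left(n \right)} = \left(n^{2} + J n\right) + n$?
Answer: $-2160$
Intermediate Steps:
$J = 3$
$q{\left(n \right)} = n^{2} + 4 n$ ($q{\left(n \right)} = \left(n^{2} + 3 n\right) + n = n^{2} + 4 n$)
$\left(-24\right) 18 q{\left(1 \right)} = \left(-24\right) 18 \cdot 1 \left(4 + 1\right) = - 432 \cdot 1 \cdot 5 = \left(-432\right) 5 = -2160$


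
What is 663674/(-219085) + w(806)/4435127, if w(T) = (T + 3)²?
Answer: -2800091506713/971669798795 ≈ -2.8817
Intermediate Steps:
w(T) = (3 + T)²
663674/(-219085) + w(806)/4435127 = 663674/(-219085) + (3 + 806)²/4435127 = 663674*(-1/219085) + 809²*(1/4435127) = -663674/219085 + 654481*(1/4435127) = -663674/219085 + 654481/4435127 = -2800091506713/971669798795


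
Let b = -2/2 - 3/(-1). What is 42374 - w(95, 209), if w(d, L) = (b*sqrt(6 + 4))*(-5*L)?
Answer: 42374 + 2090*sqrt(10) ≈ 48983.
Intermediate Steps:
b = 2 (b = -2*1/2 - 3*(-1) = -1 + 3 = 2)
w(d, L) = -10*L*sqrt(10) (w(d, L) = (2*sqrt(6 + 4))*(-5*L) = (2*sqrt(10))*(-5*L) = -10*L*sqrt(10))
42374 - w(95, 209) = 42374 - (-10)*209*sqrt(10) = 42374 - (-2090)*sqrt(10) = 42374 + 2090*sqrt(10)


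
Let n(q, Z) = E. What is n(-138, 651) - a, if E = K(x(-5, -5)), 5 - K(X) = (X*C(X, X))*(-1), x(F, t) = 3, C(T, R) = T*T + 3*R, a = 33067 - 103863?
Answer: 70855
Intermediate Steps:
a = -70796
C(T, R) = T² + 3*R
K(X) = 5 + X*(X² + 3*X) (K(X) = 5 - X*(X² + 3*X)*(-1) = 5 - (-1)*X*(X² + 3*X) = 5 + X*(X² + 3*X))
E = 59 (E = 5 + 3²*(3 + 3) = 5 + 9*6 = 5 + 54 = 59)
n(q, Z) = 59
n(-138, 651) - a = 59 - 1*(-70796) = 59 + 70796 = 70855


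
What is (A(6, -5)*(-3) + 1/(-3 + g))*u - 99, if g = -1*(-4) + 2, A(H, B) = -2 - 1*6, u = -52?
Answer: -4093/3 ≈ -1364.3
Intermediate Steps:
A(H, B) = -8 (A(H, B) = -2 - 6 = -8)
g = 6 (g = 4 + 2 = 6)
(A(6, -5)*(-3) + 1/(-3 + g))*u - 99 = (-8*(-3) + 1/(-3 + 6))*(-52) - 99 = (24 + 1/3)*(-52) - 99 = (73/3)*(-52) - 99 = -3796/3 - 99 = -4093/3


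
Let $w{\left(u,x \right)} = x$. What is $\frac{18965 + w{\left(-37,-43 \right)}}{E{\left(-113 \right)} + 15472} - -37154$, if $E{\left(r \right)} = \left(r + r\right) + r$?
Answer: $\frac{562270404}{15133} \approx 37155.0$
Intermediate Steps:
$E{\left(r \right)} = 3 r$ ($E{\left(r \right)} = 2 r + r = 3 r$)
$\frac{18965 + w{\left(-37,-43 \right)}}{E{\left(-113 \right)} + 15472} - -37154 = \frac{18965 - 43}{3 \left(-113\right) + 15472} - -37154 = \frac{18922}{-339 + 15472} + 37154 = \frac{18922}{15133} + 37154 = \frac{562270404}{15133}$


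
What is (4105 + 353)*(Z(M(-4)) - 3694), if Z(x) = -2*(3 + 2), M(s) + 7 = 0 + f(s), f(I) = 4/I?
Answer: -16512432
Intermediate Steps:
M(s) = -7 + 4/s (M(s) = -7 + (0 + 4/s) = -7 + 4/s)
Z(x) = -10 (Z(x) = -2*5 = -10)
(4105 + 353)*(Z(M(-4)) - 3694) = (4105 + 353)*(-10 - 3694) = 4458*(-3704) = -16512432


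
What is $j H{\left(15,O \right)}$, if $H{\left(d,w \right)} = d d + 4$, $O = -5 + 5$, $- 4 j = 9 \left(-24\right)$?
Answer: $12366$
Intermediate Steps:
$j = 54$ ($j = - \frac{9 \left(-24\right)}{4} = \left(- \frac{1}{4}\right) \left(-216\right) = 54$)
$O = 0$
$H{\left(d,w \right)} = 4 + d^{2}$ ($H{\left(d,w \right)} = d^{2} + 4 = 4 + d^{2}$)
$j H{\left(15,O \right)} = 54 \left(4 + 15^{2}\right) = 54 \left(4 + 225\right) = 54 \cdot 229 = 12366$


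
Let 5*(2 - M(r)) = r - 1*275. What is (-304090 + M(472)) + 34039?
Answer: -1350442/5 ≈ -2.7009e+5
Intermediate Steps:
M(r) = 57 - r/5 (M(r) = 2 - (r - 1*275)/5 = 2 - (r - 275)/5 = 2 - (-275 + r)/5 = 2 + (55 - r/5) = 57 - r/5)
(-304090 + M(472)) + 34039 = (-304090 + (57 - ⅕*472)) + 34039 = (-304090 + (57 - 472/5)) + 34039 = (-304090 - 187/5) + 34039 = -1520637/5 + 34039 = -1350442/5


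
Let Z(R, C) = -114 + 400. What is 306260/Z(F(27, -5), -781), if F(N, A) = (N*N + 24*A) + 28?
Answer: 153130/143 ≈ 1070.8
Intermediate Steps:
F(N, A) = 28 + N² + 24*A (F(N, A) = (N² + 24*A) + 28 = 28 + N² + 24*A)
Z(R, C) = 286
306260/Z(F(27, -5), -781) = 306260/286 = 306260*(1/286) = 153130/143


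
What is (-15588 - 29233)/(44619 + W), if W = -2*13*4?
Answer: -44821/44515 ≈ -1.0069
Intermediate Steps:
W = -104 (W = -26*4 = -104)
(-15588 - 29233)/(44619 + W) = (-15588 - 29233)/(44619 - 104) = -44821/44515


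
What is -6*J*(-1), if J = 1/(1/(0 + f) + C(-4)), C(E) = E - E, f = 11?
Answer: 66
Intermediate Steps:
C(E) = 0
J = 11 (J = 1/(1/(0 + 11) + 0) = 1/(1/11 + 0) = 1/(1/11) = 11)
-6*J*(-1) = -6*11*(-1) = -66*(-1) = 66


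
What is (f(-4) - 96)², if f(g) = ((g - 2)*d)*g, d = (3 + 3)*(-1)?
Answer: 57600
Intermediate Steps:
d = -6 (d = 6*(-1) = -6)
f(g) = g*(12 - 6*g) (f(g) = ((g - 2)*(-6))*g = ((-2 + g)*(-6))*g = (12 - 6*g)*g = g*(12 - 6*g))
(f(-4) - 96)² = (6*(-4)*(2 - 1*(-4)) - 96)² = (6*(-4)*(2 + 4) - 96)² = (6*(-4)*6 - 96)² = (-144 - 96)² = (-240)² = 57600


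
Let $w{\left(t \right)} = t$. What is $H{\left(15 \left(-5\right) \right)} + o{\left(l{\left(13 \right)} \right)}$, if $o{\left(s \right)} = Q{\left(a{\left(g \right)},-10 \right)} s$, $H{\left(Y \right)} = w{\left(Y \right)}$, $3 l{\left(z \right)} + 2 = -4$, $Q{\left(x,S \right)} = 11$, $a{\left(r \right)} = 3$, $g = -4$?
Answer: $-97$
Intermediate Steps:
$l{\left(z \right)} = -2$ ($l{\left(z \right)} = - \frac{2}{3} + \frac{1}{3} \left(-4\right) = - \frac{2}{3} - \frac{4}{3} = -2$)
$H{\left(Y \right)} = Y$
$o{\left(s \right)} = 11 s$
$H{\left(15 \left(-5\right) \right)} + o{\left(l{\left(13 \right)} \right)} = 15 \left(-5\right) + 11 \left(-2\right) = -75 - 22 = -97$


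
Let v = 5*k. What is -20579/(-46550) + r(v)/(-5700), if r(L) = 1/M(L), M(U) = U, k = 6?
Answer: 3704171/8379000 ≈ 0.44208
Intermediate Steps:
v = 30 (v = 5*6 = 30)
r(L) = 1/L
-20579/(-46550) + r(v)/(-5700) = -20579/(-46550) + 1/(30*(-5700)) = -20579*(-1/46550) + (1/30)*(-1/5700) = 20579/46550 - 1/171000 = 3704171/8379000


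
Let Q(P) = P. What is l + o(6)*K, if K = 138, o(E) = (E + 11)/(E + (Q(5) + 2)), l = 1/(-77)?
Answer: 180629/1001 ≈ 180.45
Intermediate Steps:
l = -1/77 ≈ -0.012987
o(E) = (11 + E)/(7 + E) (o(E) = (E + 11)/(E + (5 + 2)) = (11 + E)/(E + 7) = (11 + E)/(7 + E))
l + o(6)*K = -1/77 + ((11 + 6)/(7 + 6))*138 = -1/77 + (17/13)*138 = -1/77 + 2346/13 = 180629/1001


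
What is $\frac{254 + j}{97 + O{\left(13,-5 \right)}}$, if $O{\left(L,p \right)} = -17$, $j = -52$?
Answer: $\frac{101}{40} \approx 2.525$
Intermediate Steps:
$\frac{254 + j}{97 + O{\left(13,-5 \right)}} = \frac{254 - 52}{97 - 17} = \frac{202}{80} = 202 \cdot \frac{1}{80} = \frac{101}{40}$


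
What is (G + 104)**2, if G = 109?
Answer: 45369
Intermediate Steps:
(G + 104)**2 = (109 + 104)**2 = 213**2 = 45369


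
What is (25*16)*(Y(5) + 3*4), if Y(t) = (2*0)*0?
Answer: 4800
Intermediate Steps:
Y(t) = 0 (Y(t) = 0*0 = 0)
(25*16)*(Y(5) + 3*4) = (25*16)*(0 + 3*4) = 400*(0 + 12) = 400*12 = 4800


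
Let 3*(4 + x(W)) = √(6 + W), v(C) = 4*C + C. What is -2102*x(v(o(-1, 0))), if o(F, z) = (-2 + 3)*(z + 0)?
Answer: 8408 - 2102*√6/3 ≈ 6691.7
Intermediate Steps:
o(F, z) = z (o(F, z) = 1*z = z)
v(C) = 5*C
x(W) = -4 + √(6 + W)/3
-2102*x(v(o(-1, 0))) = -2102*(-4 + √(6 + 5*0)/3) = -2102*(-4 + √(6 + 0)/3) = -2102*(-4 + √6/3) = 8408 - 2102*√6/3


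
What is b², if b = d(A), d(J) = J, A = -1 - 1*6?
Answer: 49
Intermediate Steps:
A = -7 (A = -1 - 6 = -7)
b = -7
b² = (-7)² = 49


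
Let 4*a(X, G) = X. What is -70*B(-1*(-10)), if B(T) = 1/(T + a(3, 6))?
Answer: -280/43 ≈ -6.5116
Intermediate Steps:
a(X, G) = X/4
B(T) = 1/(¾ + T) (B(T) = 1/(T + (¼)*3) = 1/(T + ¾) = 1/(¾ + T))
-70*B(-1*(-10)) = -280/(3 + 4*(-1*(-10))) = -280/(3 + 4*10) = -280/(3 + 40) = -280/43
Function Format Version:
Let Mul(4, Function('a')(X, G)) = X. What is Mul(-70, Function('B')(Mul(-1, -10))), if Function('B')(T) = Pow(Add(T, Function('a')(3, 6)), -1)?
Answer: Rational(-280, 43) ≈ -6.5116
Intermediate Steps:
Function('a')(X, G) = Mul(Rational(1, 4), X)
Function('B')(T) = Pow(Add(Rational(3, 4), T), -1) (Function('B')(T) = Pow(Add(T, Mul(Rational(1, 4), 3)), -1) = Pow(Add(T, Rational(3, 4)), -1) = Pow(Add(Rational(3, 4), T), -1))
Mul(-70, Function('B')(Mul(-1, -10))) = Mul(-70, Mul(4, Pow(Add(3, Mul(4, Mul(-1, -10))), -1))) = Mul(-70, Mul(4, Pow(Add(3, Mul(4, 10)), -1))) = Mul(-70, Mul(4, Pow(Add(3, 40), -1))) = Mul(-70, Mul(4, Pow(43, -1))) = Mul(-70, Mul(4, Rational(1, 43))) = Mul(-70, Rational(4, 43)) = Rational(-280, 43)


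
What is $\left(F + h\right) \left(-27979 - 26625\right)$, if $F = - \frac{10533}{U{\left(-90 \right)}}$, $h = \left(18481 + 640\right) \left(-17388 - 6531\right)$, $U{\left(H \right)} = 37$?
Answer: $\frac{924017236733184}{37} \approx 2.4973 \cdot 10^{13}$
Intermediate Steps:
$h = -457355199$ ($h = 19121 \left(-23919\right) = -457355199$)
$F = - \frac{10533}{37} \approx -284.68$
$\left(F + h\right) \left(-27979 - 26625\right) = \left(- \frac{10533}{37} - 457355199\right) \left(-27979 - 26625\right) = \left(- \frac{16922152896}{37}\right) \left(-54604\right) = \frac{924017236733184}{37}$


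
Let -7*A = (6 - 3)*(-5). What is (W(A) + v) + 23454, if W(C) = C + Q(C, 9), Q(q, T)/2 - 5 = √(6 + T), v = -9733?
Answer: 96132/7 + 2*√15 ≈ 13741.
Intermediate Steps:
Q(q, T) = 10 + 2*√(6 + T)
A = 15/7 (A = -(6 - 3)*(-5)/7 = -3*(-5)/7 = -⅐*(-15) = 15/7 ≈ 2.1429)
W(C) = 10 + C + 2*√15 (W(C) = C + (10 + 2*√(6 + 9)) = C + (10 + 2*√15) = 10 + C + 2*√15)
(W(A) + v) + 23454 = ((10 + 15/7 + 2*√15) - 9733) + 23454 = ((85/7 + 2*√15) - 9733) + 23454 = (-68046/7 + 2*√15) + 23454 = 96132/7 + 2*√15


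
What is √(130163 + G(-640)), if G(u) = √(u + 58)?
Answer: √(130163 + I*√582) ≈ 360.78 + 0.033*I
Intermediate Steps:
G(u) = √(58 + u)
√(130163 + G(-640)) = √(130163 + √(58 - 640)) = √(130163 + √(-582)) = √(130163 + I*√582)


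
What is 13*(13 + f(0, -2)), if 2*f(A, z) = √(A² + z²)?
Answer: 182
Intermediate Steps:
f(A, z) = √(A² + z²)/2
13*(13 + f(0, -2)) = 13*(13 + √(0² + (-2)²)/2) = 13*(13 + √(0 + 4)/2) = 13*(13 + √4/2) = 13*(13 + (½)*2) = 13*(13 + 1) = 13*14 = 182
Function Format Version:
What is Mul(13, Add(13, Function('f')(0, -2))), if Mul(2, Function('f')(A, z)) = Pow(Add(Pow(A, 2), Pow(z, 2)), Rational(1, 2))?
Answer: 182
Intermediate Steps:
Function('f')(A, z) = Mul(Rational(1, 2), Pow(Add(Pow(A, 2), Pow(z, 2)), Rational(1, 2)))
Mul(13, Add(13, Function('f')(0, -2))) = Mul(13, Add(13, Mul(Rational(1, 2), Pow(Add(Pow(0, 2), Pow(-2, 2)), Rational(1, 2))))) = Mul(13, Add(13, Mul(Rational(1, 2), Pow(Add(0, 4), Rational(1, 2))))) = Mul(13, Add(13, Mul(Rational(1, 2), Pow(4, Rational(1, 2))))) = Mul(13, Add(13, Mul(Rational(1, 2), 2))) = Mul(13, Add(13, 1)) = Mul(13, 14) = 182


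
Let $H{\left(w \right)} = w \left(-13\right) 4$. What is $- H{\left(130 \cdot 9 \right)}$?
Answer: $60840$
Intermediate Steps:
$H{\left(w \right)} = - 52 w$ ($H{\left(w \right)} = - 13 w 4 = - 52 w$)
$- H{\left(130 \cdot 9 \right)} = - \left(-52\right) 130 \cdot 9 = - \left(-52\right) 1170 = \left(-1\right) \left(-60840\right) = 60840$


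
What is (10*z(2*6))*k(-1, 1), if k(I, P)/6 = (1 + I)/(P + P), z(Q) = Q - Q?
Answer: 0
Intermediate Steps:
z(Q) = 0
k(I, P) = 3*(1 + I)/P (k(I, P) = 6*((1 + I)/(P + P)) = 6*((1 + I)/((2*P))) = 6*((1 + I)*(1/(2*P))) = 6*((1 + I)/(2*P)) = 3*(1 + I)/P)
(10*z(2*6))*k(-1, 1) = (10*0)*(3*(1 - 1)/1) = 0*(3*1*0) = 0*0 = 0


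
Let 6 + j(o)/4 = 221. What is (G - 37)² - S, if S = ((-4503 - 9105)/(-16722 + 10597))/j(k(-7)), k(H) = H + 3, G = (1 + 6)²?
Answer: 27089514/188125 ≈ 144.00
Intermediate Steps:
G = 49 (G = 7² = 49)
k(H) = 3 + H
j(o) = 860 (j(o) = -24 + 4*221 = -24 + 884 = 860)
S = 486/188125 (S = ((-4503 - 9105)/(-16722 + 10597))/860 = -13608/(-6125)*(1/860) = -13608*(-1/6125)*(1/860) = (1944/875)*(1/860) = 486/188125 ≈ 0.0025834)
(G - 37)² - S = (49 - 37)² - 1*486/188125 = 12² - 486/188125 = 144 - 486/188125 = 27089514/188125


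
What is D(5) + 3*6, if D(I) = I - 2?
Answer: 21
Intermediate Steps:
D(I) = -2 + I
D(5) + 3*6 = (-2 + 5) + 3*6 = 3 + 18 = 21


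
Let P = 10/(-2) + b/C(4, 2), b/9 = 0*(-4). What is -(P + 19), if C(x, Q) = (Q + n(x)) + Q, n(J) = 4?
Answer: -14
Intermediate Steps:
b = 0 (b = 9*(0*(-4)) = 9*0 = 0)
C(x, Q) = 4 + 2*Q (C(x, Q) = (Q + 4) + Q = (4 + Q) + Q = 4 + 2*Q)
P = -5 (P = 10/(-2) + 0/(4 + 2*2) = 10*(-1/2) + 0/(4 + 4) = -5 + 0/8 = -5 + 0*(1/8) = -5 + 0 = -5)
-(P + 19) = -(-5 + 19) = -1*14 = -14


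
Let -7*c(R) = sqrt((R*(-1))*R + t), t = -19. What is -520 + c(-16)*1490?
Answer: -520 - 7450*I*sqrt(11)/7 ≈ -520.0 - 3529.8*I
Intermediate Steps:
c(R) = -sqrt(-19 - R**2)/7 (c(R) = -sqrt((R*(-1))*R - 19)/7 = -sqrt((-R)*R - 19)/7 = -sqrt(-R**2 - 19)/7 = -sqrt(-19 - R**2)/7)
-520 + c(-16)*1490 = -520 - sqrt(-19 - 1*(-16)**2)/7*1490 = -520 - sqrt(-19 - 1*256)/7*1490 = -520 - sqrt(-19 - 256)/7*1490 = -520 - 5*I*sqrt(11)/7*1490 = -520 - 7450*I*sqrt(11)/7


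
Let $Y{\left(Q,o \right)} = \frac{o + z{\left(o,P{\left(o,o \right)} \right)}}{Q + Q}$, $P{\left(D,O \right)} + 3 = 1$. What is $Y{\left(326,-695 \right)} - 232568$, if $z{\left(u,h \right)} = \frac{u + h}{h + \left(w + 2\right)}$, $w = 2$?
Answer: $- \frac{303270759}{1304} \approx -2.3257 \cdot 10^{5}$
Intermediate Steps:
$P{\left(D,O \right)} = -2$ ($P{\left(D,O \right)} = -3 + 1 = -2$)
$z{\left(u,h \right)} = \frac{h + u}{4 + h}$ ($z{\left(u,h \right)} = \frac{u + h}{h + \left(2 + 2\right)} = \frac{h + u}{h + 4} = \frac{h + u}{4 + h}$)
$Y{\left(Q,o \right)} = \frac{-1 + \frac{3 o}{2}}{2 Q}$ ($Y{\left(Q,o \right)} = \frac{o + \frac{-2 + o}{4 - 2}}{Q + Q} = \frac{o + \frac{-2 + o}{2}}{2 Q} = \left(o + \frac{-2 + o}{2}\right) \frac{1}{2 Q} = \left(o + \left(-1 + \frac{o}{2}\right)\right) \frac{1}{2 Q} = \left(-1 + \frac{3 o}{2}\right) \frac{1}{2 Q} = \frac{-1 + \frac{3 o}{2}}{2 Q}$)
$Y{\left(326,-695 \right)} - 232568 = \frac{-2 + 3 \left(-695\right)}{4 \cdot 326} - 232568 = \frac{1}{4} \cdot \frac{1}{326} \left(-2 - 2085\right) - 232568 = \frac{1}{4} \cdot \frac{1}{326} \left(-2087\right) - 232568 = - \frac{2087}{1304} - 232568 = - \frac{303270759}{1304}$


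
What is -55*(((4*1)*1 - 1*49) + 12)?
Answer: 1815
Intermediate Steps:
-55*(((4*1)*1 - 1*49) + 12) = -55*((4*1 - 49) + 12) = -55*((4 - 49) + 12) = -55*(-45 + 12) = -55*(-33) = 1815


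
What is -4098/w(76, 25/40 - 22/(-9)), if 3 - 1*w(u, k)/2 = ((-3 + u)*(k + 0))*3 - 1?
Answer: 49176/16037 ≈ 3.0664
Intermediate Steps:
w(u, k) = 8 - 6*k*(-3 + u) (w(u, k) = 6 - 2*(((-3 + u)*(k + 0))*3 - 1) = 6 - 2*(((-3 + u)*k)*3 - 1) = 6 - 2*((k*(-3 + u))*3 - 1) = 6 - 2*(3*k*(-3 + u) - 1) = 6 - 2*(-1 + 3*k*(-3 + u)) = 6 + (2 - 6*k*(-3 + u)) = 8 - 6*k*(-3 + u))
-4098/w(76, 25/40 - 22/(-9)) = -4098/(8 + 18*(25/40 - 22/(-9)) - 6*(25/40 - 22/(-9))*76) = -4098/(8 + 18*(25*(1/40) - 22*(-⅑)) - 6*(25*(1/40) - 22*(-⅑))*76) = -4098/(8 + 18*(5/8 + 22/9) - 6*(5/8 + 22/9)*76) = -4098/(8 + 18*(221/72) - 6*221/72*76) = -4098/(8 + 221/4 - 4199/3) = -4098/(-16037/12) = -4098*(-12/16037) = 49176/16037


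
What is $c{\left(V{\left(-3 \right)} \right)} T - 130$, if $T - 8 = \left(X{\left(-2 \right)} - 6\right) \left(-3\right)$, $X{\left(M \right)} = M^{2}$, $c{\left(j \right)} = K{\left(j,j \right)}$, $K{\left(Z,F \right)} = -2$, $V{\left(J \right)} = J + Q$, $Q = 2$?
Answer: $-158$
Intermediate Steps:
$V{\left(J \right)} = 2 + J$ ($V{\left(J \right)} = J + 2 = 2 + J$)
$c{\left(j \right)} = -2$
$T = 14$ ($T = 8 + \left(\left(-2\right)^{2} - 6\right) \left(-3\right) = 8 + \left(4 - 6\right) \left(-3\right) = 8 - -6 = 8 + 6 = 14$)
$c{\left(V{\left(-3 \right)} \right)} T - 130 = \left(-2\right) 14 - 130 = -28 - 130 = -158$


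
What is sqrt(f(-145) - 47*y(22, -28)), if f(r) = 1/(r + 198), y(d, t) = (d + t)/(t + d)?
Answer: I*sqrt(131970)/53 ≈ 6.8543*I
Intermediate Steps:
y(d, t) = 1 (y(d, t) = (d + t)/(d + t) = 1)
f(r) = 1/(198 + r)
sqrt(f(-145) - 47*y(22, -28)) = sqrt(1/(198 - 145) - 47*1) = sqrt(1/53 - 47) = sqrt(-2490/53) = I*sqrt(131970)/53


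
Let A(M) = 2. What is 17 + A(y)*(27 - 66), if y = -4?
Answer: -61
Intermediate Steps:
17 + A(y)*(27 - 66) = 17 + 2*(27 - 66) = 17 + 2*(-39) = 17 - 78 = -61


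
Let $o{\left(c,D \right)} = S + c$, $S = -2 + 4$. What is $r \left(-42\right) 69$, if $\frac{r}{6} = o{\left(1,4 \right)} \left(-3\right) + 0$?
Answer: $156492$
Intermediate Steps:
$S = 2$
$o{\left(c,D \right)} = 2 + c$
$r = -54$ ($r = 6 \left(\left(2 + 1\right) \left(-3\right) + 0\right) = 6 \left(3 \left(-3\right) + 0\right) = 6 \left(-9 + 0\right) = 6 \left(-9\right) = -54$)
$r \left(-42\right) 69 = \left(-54\right) \left(-42\right) 69 = 2268 \cdot 69 = 156492$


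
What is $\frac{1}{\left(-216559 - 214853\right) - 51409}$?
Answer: $- \frac{1}{482821} \approx -2.0712 \cdot 10^{-6}$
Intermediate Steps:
$\frac{1}{\left(-216559 - 214853\right) - 51409} = \frac{1}{-431412 - 51409} = \frac{1}{-482821} = - \frac{1}{482821}$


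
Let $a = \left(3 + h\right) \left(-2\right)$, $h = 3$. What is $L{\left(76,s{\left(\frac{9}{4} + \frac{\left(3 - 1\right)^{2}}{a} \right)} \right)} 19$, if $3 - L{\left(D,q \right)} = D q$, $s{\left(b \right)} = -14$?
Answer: $20273$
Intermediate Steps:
$a = -12$ ($a = \left(3 + 3\right) \left(-2\right) = 6 \left(-2\right) = -12$)
$L{\left(D,q \right)} = 3 - D q$
$L{\left(76,s{\left(\frac{9}{4} + \frac{\left(3 - 1\right)^{2}}{a} \right)} \right)} 19 = \left(3 - 76 \left(-14\right)\right) 19 = \left(3 + 1064\right) 19 = 1067 \cdot 19 = 20273$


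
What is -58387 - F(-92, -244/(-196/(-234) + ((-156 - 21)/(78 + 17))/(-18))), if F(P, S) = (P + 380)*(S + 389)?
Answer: -2003189339/20921 ≈ -95750.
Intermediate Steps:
F(P, S) = (380 + P)*(389 + S)
-58387 - F(-92, -244/(-196/(-234) + ((-156 - 21)/(78 + 17))/(-18))) = -58387 - (147820 + 380*(-244/(-196/(-234) + ((-156 - 21)/(78 + 17))/(-18))) + 389*(-92) - (-22448)/(-196/(-234) + ((-156 - 21)/(78 + 17))/(-18))) = -58387 - (147820 + 380*(-244/(-196*(-1/234) - 177/95*(-1/18))) - 35788 - (-22448)/(-196*(-1/234) - 177/95*(-1/18))) = -58387 - (147820 + 380*(-244/(98/117 - 177*1/95*(-1/18))) - 35788 - (-22448)/(98/117 - 177*1/95*(-1/18))) = -58387 - (147820 + 380*(-244/(98/117 - 177/95*(-1/18))) - 35788 - (-22448)/(98/117 - 177/95*(-1/18))) = -58387 - (147820 + 380*(-244/(98/117 + 59/570)) - 35788 - (-22448)/(98/117 + 59/570)) = -58387 - (147820 + 380*(-244/20921/22230) - 35788 - (-22448)/20921/22230) = -58387 - (147820 + 380*(-244*22230/20921) - 35788 - (-22448)*22230/20921) = -58387 - (147820 + 380*(-5424120/20921) - 35788 - 92*(-5424120/20921)) = -58387 - (147820 - 2061165600/20921 - 35788 + 499019040/20921) = -58387 - 1*781674912/20921 = -58387 - 781674912/20921 = -2003189339/20921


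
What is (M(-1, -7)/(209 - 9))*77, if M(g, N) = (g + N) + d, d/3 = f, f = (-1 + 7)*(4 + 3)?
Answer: 4543/100 ≈ 45.430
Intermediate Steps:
f = 42 (f = 6*7 = 42)
d = 126 (d = 3*42 = 126)
M(g, N) = 126 + N + g (M(g, N) = (g + N) + 126 = (N + g) + 126 = 126 + N + g)
(M(-1, -7)/(209 - 9))*77 = ((126 - 7 - 1)/(209 - 9))*77 = (118/200)*77 = (118*(1/200))*77 = (59/100)*77 = 4543/100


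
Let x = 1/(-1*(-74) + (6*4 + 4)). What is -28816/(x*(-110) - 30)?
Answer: 1469616/1585 ≈ 927.20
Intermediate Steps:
x = 1/102 (x = 1/(74 + (24 + 4)) = 1/(74 + 28) = 1/102 ≈ 0.0098039)
-28816/(x*(-110) - 30) = -28816/((1/102)*(-110) - 30) = -28816/(-55/51 - 30) = -28816/(-1585/51) = -28816*(-51/1585) = 1469616/1585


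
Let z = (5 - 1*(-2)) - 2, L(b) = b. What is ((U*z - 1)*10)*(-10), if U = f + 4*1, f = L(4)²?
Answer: -9900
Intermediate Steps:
z = 5 (z = (5 + 2) - 2 = 7 - 2 = 5)
f = 16 (f = 4² = 16)
U = 20 (U = 16 + 4*1 = 16 + 4 = 20)
((U*z - 1)*10)*(-10) = ((20*5 - 1)*10)*(-10) = ((100 - 1)*10)*(-10) = (99*10)*(-10) = 990*(-10) = -9900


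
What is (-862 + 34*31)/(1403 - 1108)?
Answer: 192/295 ≈ 0.65085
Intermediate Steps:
(-862 + 34*31)/(1403 - 1108) = (-862 + 1054)/295 = 192*(1/295) = 192/295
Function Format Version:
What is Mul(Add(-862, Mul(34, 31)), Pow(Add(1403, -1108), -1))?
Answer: Rational(192, 295) ≈ 0.65085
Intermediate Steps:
Mul(Add(-862, Mul(34, 31)), Pow(Add(1403, -1108), -1)) = Mul(Add(-862, 1054), Pow(295, -1)) = Mul(192, Rational(1, 295)) = Rational(192, 295)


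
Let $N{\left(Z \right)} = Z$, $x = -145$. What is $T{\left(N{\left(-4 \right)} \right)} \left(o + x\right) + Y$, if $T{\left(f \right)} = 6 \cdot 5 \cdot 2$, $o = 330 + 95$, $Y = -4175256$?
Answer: $-4158456$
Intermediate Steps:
$o = 425$
$T{\left(f \right)} = 60$ ($T{\left(f \right)} = 6 \cdot 10 = 60$)
$T{\left(N{\left(-4 \right)} \right)} \left(o + x\right) + Y = 60 \left(425 - 145\right) - 4175256 = 60 \cdot 280 - 4175256 = 16800 - 4175256 = -4158456$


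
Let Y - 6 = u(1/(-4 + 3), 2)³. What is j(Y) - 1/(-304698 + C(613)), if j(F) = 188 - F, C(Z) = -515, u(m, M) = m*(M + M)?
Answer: 75082399/305213 ≈ 246.00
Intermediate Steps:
u(m, M) = 2*M*m (u(m, M) = m*(2*M) = 2*M*m)
Y = -58 (Y = 6 + (2*2/(-4 + 3))³ = 6 + (2*2/(-1))³ = 6 + (2*2*(-1))³ = 6 + (-4)³ = 6 - 64 = -58)
j(Y) - 1/(-304698 + C(613)) = (188 - 1*(-58)) - 1/(-304698 - 515) = (188 + 58) - 1/(-305213) = 246 - 1*(-1/305213) = 246 + 1/305213 = 75082399/305213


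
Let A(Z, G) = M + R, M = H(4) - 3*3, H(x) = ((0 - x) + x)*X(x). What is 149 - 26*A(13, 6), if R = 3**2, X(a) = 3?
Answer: 149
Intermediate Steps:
H(x) = 0 (H(x) = ((0 - x) + x)*3 = (-x + x)*3 = 0*3 = 0)
R = 9
M = -9 (M = 0 - 3*3 = 0 - 9 = -9)
A(Z, G) = 0 (A(Z, G) = -9 + 9 = 0)
149 - 26*A(13, 6) = 149 - 26*0 = 149 + 0 = 149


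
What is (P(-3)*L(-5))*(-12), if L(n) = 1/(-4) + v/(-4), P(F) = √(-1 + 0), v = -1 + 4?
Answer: 12*I ≈ 12.0*I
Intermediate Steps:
v = 3
P(F) = I (P(F) = √(-1) = I)
L(n) = -1 (L(n) = 1/(-4) + 3/(-4) = 1*(-¼) + 3*(-¼) = -¼ - ¾ = -1)
(P(-3)*L(-5))*(-12) = (I*(-1))*(-12) = -I*(-12) = 12*I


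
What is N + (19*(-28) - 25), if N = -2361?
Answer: -2918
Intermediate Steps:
N + (19*(-28) - 25) = -2361 + (19*(-28) - 25) = -2361 + (-532 - 25) = -2361 - 557 = -2918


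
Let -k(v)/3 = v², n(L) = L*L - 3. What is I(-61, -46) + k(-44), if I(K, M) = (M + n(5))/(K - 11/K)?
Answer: -10773108/1855 ≈ -5807.6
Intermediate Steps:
n(L) = -3 + L² (n(L) = L² - 3 = -3 + L²)
k(v) = -3*v²
I(K, M) = (22 + M)/(K - 11/K) (I(K, M) = (M + (-3 + 5²))/(K - 11/K) = (M + (-3 + 25))/(K - 11/K) = (M + 22)/(K - 11/K) = (22 + M)/(K - 11/K))
I(-61, -46) + k(-44) = -61*(22 - 46)/(-11 + (-61)²) - 3*(-44)² = -61*(-24)/(-11 + 3721) - 3*1936 = -61*(-24)/3710 - 5808 = -61*1/3710*(-24) - 5808 = 732/1855 - 5808 = -10773108/1855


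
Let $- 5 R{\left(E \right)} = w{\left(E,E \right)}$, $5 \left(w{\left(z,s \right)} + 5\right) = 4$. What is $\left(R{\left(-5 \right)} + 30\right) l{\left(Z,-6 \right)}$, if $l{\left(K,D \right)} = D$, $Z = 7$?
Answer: $- \frac{4626}{25} \approx -185.04$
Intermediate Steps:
$w{\left(z,s \right)} = - \frac{21}{5}$ ($w{\left(z,s \right)} = -5 + \frac{1}{5} \cdot 4 = -5 + \frac{4}{5} = - \frac{21}{5}$)
$R{\left(E \right)} = \frac{21}{25}$ ($R{\left(E \right)} = \left(- \frac{1}{5}\right) \left(- \frac{21}{5}\right) = \frac{21}{25}$)
$\left(R{\left(-5 \right)} + 30\right) l{\left(Z,-6 \right)} = \left(\frac{21}{25} + 30\right) \left(-6\right) = \frac{771}{25} \left(-6\right) = - \frac{4626}{25}$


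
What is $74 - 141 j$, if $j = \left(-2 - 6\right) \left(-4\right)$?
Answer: $-4438$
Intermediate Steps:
$j = 32$ ($j = \left(-8\right) \left(-4\right) = 32$)
$74 - 141 j = 74 - 4512 = -4438$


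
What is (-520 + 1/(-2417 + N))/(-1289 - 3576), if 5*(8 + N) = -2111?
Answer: 1480545/13851628 ≈ 0.10689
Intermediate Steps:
N = -2151/5 (N = -8 + (⅕)*(-2111) = -8 - 2111/5 = -2151/5 ≈ -430.20)
(-520 + 1/(-2417 + N))/(-1289 - 3576) = (-520 + 1/(-2417 - 2151/5))/(-1289 - 3576) = (-520 + 1/(-14236/5))/(-4865) = (-520 - 5/14236)*(-1/4865) = -7402725/14236*(-1/4865) = 1480545/13851628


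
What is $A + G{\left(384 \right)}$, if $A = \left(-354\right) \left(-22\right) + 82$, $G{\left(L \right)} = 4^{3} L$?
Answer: $32446$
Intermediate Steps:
$G{\left(L \right)} = 64 L$
$A = 7870$ ($A = 7788 + 82 = 7870$)
$A + G{\left(384 \right)} = 7870 + 64 \cdot 384 = 7870 + 24576 = 32446$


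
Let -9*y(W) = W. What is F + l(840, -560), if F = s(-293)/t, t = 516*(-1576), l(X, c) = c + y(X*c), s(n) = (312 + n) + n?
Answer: 7008114819/135536 ≈ 51707.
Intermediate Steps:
y(W) = -W/9
s(n) = 312 + 2*n
l(X, c) = c - X*c/9
t = -813216
F = 137/406608 (F = (312 + 2*(-293))/(-813216) = (312 - 586)*(-1/813216) = -274*(-1/813216) = 137/406608 ≈ 0.00033693)
F + l(840, -560) = 137/406608 + (⅑)*(-560)*(9 - 1*840) = 137/406608 + (⅑)*(-560)*(9 - 840) = 137/406608 + (⅑)*(-560)*(-831) = 137/406608 + 155120/3 = 7008114819/135536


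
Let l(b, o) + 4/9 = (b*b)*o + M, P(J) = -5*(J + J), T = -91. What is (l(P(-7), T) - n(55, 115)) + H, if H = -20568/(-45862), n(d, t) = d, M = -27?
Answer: -92041318346/206379 ≈ -4.4598e+5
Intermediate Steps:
P(J) = -10*J
l(b, o) = -247/9 + o*b**2 (l(b, o) = -4/9 + ((b*b)*o - 27) = -4/9 + (b**2*o - 27) = -4/9 + (o*b**2 - 27) = -4/9 + (-27 + o*b**2) = -247/9 + o*b**2)
H = 10284/22931 (H = -20568*(-1/45862) = 10284/22931 ≈ 0.44848)
(l(P(-7), T) - n(55, 115)) + H = ((-247/9 - 91*(-10*(-7))**2) - 1*55) + 10284/22931 = ((-247/9 - 91*70**2) - 55) + 10284/22931 = ((-247/9 - 91*4900) - 55) + 10284/22931 = ((-247/9 - 445900) - 55) + 10284/22931 = (-4013347/9 - 55) + 10284/22931 = -4013842/9 + 10284/22931 = -92041318346/206379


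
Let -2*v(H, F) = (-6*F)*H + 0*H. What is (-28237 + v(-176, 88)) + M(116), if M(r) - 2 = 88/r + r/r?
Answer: -2166220/29 ≈ -74697.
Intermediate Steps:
v(H, F) = 3*F*H (v(H, F) = -((-6*F)*H + 0*H)/2 = -(-6*F*H + 0)/2 = -(-3)*F*H = 3*F*H)
M(r) = 3 + 88/r (M(r) = 2 + (88/r + r/r) = 2 + (88/r + 1) = 2 + (1 + 88/r) = 3 + 88/r)
(-28237 + v(-176, 88)) + M(116) = (-28237 + 3*88*(-176)) + (3 + 88/116) = (-28237 - 46464) + (3 + 88*(1/116)) = -74701 + (3 + 22/29) = -74701 + 109/29 = -2166220/29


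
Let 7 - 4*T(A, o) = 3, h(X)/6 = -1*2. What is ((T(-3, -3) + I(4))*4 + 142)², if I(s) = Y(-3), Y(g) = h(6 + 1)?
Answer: 9604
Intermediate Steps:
h(X) = -12 (h(X) = 6*(-1*2) = 6*(-2) = -12)
T(A, o) = 1 (T(A, o) = 7/4 - ¼*3 = 7/4 - ¾ = 1)
Y(g) = -12
I(s) = -12
((T(-3, -3) + I(4))*4 + 142)² = ((1 - 12)*4 + 142)² = (-11*4 + 142)² = (-44 + 142)² = 98² = 9604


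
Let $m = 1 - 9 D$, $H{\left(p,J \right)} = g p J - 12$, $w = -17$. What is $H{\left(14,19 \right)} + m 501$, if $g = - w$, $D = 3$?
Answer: $-8516$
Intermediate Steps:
$g = 17$ ($g = \left(-1\right) \left(-17\right) = 17$)
$H{\left(p,J \right)} = -12 + 17 J p$ ($H{\left(p,J \right)} = 17 p J - 12 = 17 J p - 12 = -12 + 17 J p$)
$m = -26$ ($m = 1 - 27 = -26$)
$H{\left(14,19 \right)} + m 501 = \left(-12 + 17 \cdot 19 \cdot 14\right) - 13026 = \left(-12 + 4522\right) - 13026 = 4510 - 13026 = -8516$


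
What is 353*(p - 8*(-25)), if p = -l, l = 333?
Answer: -46949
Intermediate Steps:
p = -333 (p = -1*333 = -333)
353*(p - 8*(-25)) = 353*(-333 - 8*(-25)) = 353*(-333 + 200) = 353*(-133) = -46949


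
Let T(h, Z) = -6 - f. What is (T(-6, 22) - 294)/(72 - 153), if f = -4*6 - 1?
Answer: 275/81 ≈ 3.3951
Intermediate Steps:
f = -25 (f = -24 - 1 = -25)
T(h, Z) = 19 (T(h, Z) = -6 - 1*(-25) = -6 + 25 = 19)
(T(-6, 22) - 294)/(72 - 153) = (19 - 294)/(72 - 153) = -275/(-81) = -275*(-1/81) = 275/81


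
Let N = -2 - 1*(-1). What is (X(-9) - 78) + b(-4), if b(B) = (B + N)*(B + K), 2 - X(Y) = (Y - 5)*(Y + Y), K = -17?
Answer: -223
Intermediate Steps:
N = -1 (N = -2 + 1 = -1)
X(Y) = 2 - 2*Y*(-5 + Y) (X(Y) = 2 - (Y - 5)*(Y + Y) = 2 - (-5 + Y)*2*Y = 2 - 2*Y*(-5 + Y))
b(B) = (-1 + B)*(-17 + B) (b(B) = (B - 1)*(B - 17) = (-1 + B)*(-17 + B))
(X(-9) - 78) + b(-4) = ((2 - 2*(-9)² + 10*(-9)) - 78) + (17 + (-4)² - 18*(-4)) = ((2 - 2*81 - 90) - 78) + (17 + 16 + 72) = ((2 - 162 - 90) - 78) + 105 = (-250 - 78) + 105 = -328 + 105 = -223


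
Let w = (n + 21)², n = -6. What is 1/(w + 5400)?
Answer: 1/5625 ≈ 0.00017778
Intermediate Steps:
w = 225 (w = (-6 + 21)² = 15² = 225)
1/(w + 5400) = 1/(225 + 5400) = 1/5625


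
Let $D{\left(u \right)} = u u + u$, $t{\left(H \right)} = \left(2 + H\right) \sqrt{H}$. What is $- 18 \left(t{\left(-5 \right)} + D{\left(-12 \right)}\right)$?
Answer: $-2376 + 54 i \sqrt{5} \approx -2376.0 + 120.75 i$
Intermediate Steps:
$t{\left(H \right)} = \sqrt{H} \left(2 + H\right)$
$D{\left(u \right)} = u + u^{2}$ ($D{\left(u \right)} = u^{2} + u = u + u^{2}$)
$- 18 \left(t{\left(-5 \right)} + D{\left(-12 \right)}\right) = - 18 \left(\sqrt{-5} \left(2 - 5\right) - 12 \left(1 - 12\right)\right) = - 18 \left(i \sqrt{5} \left(-3\right) - -132\right) = - 18 \left(- 3 i \sqrt{5} + 132\right) = - 18 \left(132 - 3 i \sqrt{5}\right) = -2376 + 54 i \sqrt{5}$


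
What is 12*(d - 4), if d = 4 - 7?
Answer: -84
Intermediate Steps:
d = -3
12*(d - 4) = 12*(-3 - 4) = 12*(-7) = -84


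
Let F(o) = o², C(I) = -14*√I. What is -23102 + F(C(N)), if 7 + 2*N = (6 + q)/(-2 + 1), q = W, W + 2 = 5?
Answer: -24670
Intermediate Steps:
W = 3 (W = -2 + 5 = 3)
q = 3
N = -8 (N = -7/2 + ((6 + 3)/(-2 + 1))/2 = -7/2 + (9/(-1))/2 = -7/2 + (9*(-1))/2 = -7/2 + (½)*(-9) = -7/2 - 9/2 = -8)
-23102 + F(C(N)) = -23102 + (-28*I*√2)² = -23102 - 1568 = -24670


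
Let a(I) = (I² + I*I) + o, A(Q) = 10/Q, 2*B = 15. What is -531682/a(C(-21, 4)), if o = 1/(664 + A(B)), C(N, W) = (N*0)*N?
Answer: -1061237272/3 ≈ -3.5375e+8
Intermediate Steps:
B = 15/2 (B = (½)*15 = 15/2 ≈ 7.5000)
C(N, W) = 0 (C(N, W) = 0*N = 0)
o = 3/1996 (o = 1/(664 + 10/(15/2)) = 1/(664 + 10*(2/15)) = 1/(664 + 4/3) = 1/(1996/3) = 3/1996 ≈ 0.0015030)
a(I) = 3/1996 + 2*I² (a(I) = (I² + I*I) + 3/1996 = (I² + I²) + 3/1996 = 2*I² + 3/1996 = 3/1996 + 2*I²)
-531682/a(C(-21, 4)) = -531682/(3/1996 + 2*0²) = -531682/(3/1996 + 2*0) = -531682/(3/1996 + 0) = -531682/3/1996 = -531682*1996/3 = -1061237272/3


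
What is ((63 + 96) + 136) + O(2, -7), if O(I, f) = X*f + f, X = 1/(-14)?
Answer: 577/2 ≈ 288.50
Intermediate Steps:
X = -1/14 (X = 1*(-1/14) = -1/14 ≈ -0.071429)
O(I, f) = 13*f/14 (O(I, f) = -f/14 + f = 13*f/14)
((63 + 96) + 136) + O(2, -7) = ((63 + 96) + 136) + (13/14)*(-7) = (159 + 136) - 13/2 = 295 - 13/2 = 577/2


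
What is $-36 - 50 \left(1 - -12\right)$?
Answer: $-686$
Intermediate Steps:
$-36 - 50 \left(1 - -12\right) = -36 - 50 \left(1 + 12\right) = -36 - 650 = -686$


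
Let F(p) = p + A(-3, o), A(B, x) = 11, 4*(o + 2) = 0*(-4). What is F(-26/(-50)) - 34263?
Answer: -856287/25 ≈ -34252.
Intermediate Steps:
o = -2 (o = -2 + (0*(-4))/4 = -2 + (¼)*0 = -2 + 0 = -2)
F(p) = 11 + p (F(p) = p + 11 = 11 + p)
F(-26/(-50)) - 34263 = (11 - 26/(-50)) - 34263 = (11 - 26*(-1/50)) - 34263 = (11 + 13/25) - 34263 = 288/25 - 34263 = -856287/25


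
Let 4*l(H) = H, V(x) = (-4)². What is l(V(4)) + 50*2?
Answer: 104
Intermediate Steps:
V(x) = 16
l(H) = H/4
l(V(4)) + 50*2 = (¼)*16 + 50*2 = 4 + 100 = 104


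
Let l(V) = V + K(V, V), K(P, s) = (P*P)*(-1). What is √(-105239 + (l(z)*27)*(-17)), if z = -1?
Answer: 7*I*√2129 ≈ 322.99*I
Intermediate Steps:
K(P, s) = -P² (K(P, s) = P²*(-1) = -P²)
l(V) = V - V²
√(-105239 + (l(z)*27)*(-17)) = √(-105239 + (-(1 - 1*(-1))*27)*(-17)) = √(-105239 + (-(1 + 1)*27)*(-17)) = √(-105239 + (-1*2*27)*(-17)) = √(-105239 - 2*27*(-17)) = √(-105239 - 54*(-17)) = √(-105239 + 918) = √(-104321) = 7*I*√2129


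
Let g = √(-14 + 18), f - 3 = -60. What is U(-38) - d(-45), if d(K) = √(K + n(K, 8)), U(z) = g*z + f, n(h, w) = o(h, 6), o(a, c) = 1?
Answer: -133 - 2*I*√11 ≈ -133.0 - 6.6332*I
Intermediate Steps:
n(h, w) = 1
f = -57 (f = 3 - 60 = -57)
g = 2 (g = √4 = 2)
U(z) = -57 + 2*z (U(z) = 2*z - 57 = -57 + 2*z)
d(K) = √(1 + K) (d(K) = √(K + 1) = √(1 + K))
U(-38) - d(-45) = (-57 + 2*(-38)) - √(1 - 45) = (-57 - 76) - √(-44) = -133 - 2*I*√11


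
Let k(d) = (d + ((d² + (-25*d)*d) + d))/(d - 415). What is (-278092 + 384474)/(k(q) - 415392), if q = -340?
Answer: -8031841/31084588 ≈ -0.25839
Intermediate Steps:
k(d) = (-24*d² + 2*d)/(-415 + d) (k(d) = (d + ((d² - 25*d²) + d))/(-415 + d) = (d + (-24*d² + d))/(-415 + d) = (d + (d - 24*d²))/(-415 + d) = (-24*d² + 2*d)/(-415 + d))
(-278092 + 384474)/(k(q) - 415392) = (-278092 + 384474)/(2*(-340)*(1 - 12*(-340))/(-415 - 340) - 415392) = 106382/(2*(-340)*(1 + 4080)/(-755) - 415392) = 106382/(2*(-340)*(-1/755)*4081 - 415392) = 106382/(555016/151 - 415392) = 106382/(-62169176/151) = 106382*(-151/62169176) = -8031841/31084588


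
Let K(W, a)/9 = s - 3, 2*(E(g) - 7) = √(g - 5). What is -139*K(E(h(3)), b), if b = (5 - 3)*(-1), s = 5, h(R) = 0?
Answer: -2502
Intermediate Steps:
b = -2 (b = 2*(-1) = -2)
E(g) = 7 + √(-5 + g)/2 (E(g) = 7 + √(g - 5)/2 = 7 + √(-5 + g)/2)
K(W, a) = 18 (K(W, a) = 9*(5 - 3) = 9*2 = 18)
-139*K(E(h(3)), b) = -139*18 = -2502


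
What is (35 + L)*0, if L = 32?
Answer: 0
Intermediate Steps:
(35 + L)*0 = (35 + 32)*0 = 67*0 = 0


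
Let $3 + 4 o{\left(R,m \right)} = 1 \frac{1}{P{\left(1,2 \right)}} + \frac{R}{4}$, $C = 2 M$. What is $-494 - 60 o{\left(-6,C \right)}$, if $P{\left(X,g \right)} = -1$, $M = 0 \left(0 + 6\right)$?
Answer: $- \frac{823}{2} \approx -411.5$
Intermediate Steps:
$M = 0$ ($M = 0 \cdot 6 = 0$)
$C = 0$ ($C = 2 \cdot 0 = 0$)
$o{\left(R,m \right)} = -1 + \frac{R}{16}$ ($o{\left(R,m \right)} = - \frac{3}{4} + \frac{1 \frac{1}{-1} + \frac{R}{4}}{4} = - \frac{3}{4} + \frac{1 \left(-1\right) + R \frac{1}{4}}{4} = - \frac{3}{4} + \frac{-1 + \frac{R}{4}}{4} = - \frac{3}{4} + \left(- \frac{1}{4} + \frac{R}{16}\right) = -1 + \frac{R}{16}$)
$-494 - 60 o{\left(-6,C \right)} = -494 - 60 \left(-1 + \frac{1}{16} \left(-6\right)\right) = -494 - 60 \left(-1 - \frac{3}{8}\right) = -494 - - \frac{165}{2} = -494 + \frac{165}{2} = - \frac{823}{2}$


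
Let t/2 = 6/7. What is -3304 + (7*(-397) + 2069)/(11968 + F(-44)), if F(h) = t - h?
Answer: -138929077/42048 ≈ -3304.1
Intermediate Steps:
t = 12/7 (t = 2*(6/7) = 12/7 ≈ 1.7143)
F(h) = 12/7 - h
-3304 + (7*(-397) + 2069)/(11968 + F(-44)) = -3304 + (7*(-397) + 2069)/(11968 + (12/7 - 1*(-44))) = -3304 + (-2779 + 2069)/(11968 + (12/7 + 44)) = -3304 - 710/(11968 + 320/7) = -3304 - 710/84096/7 = -3304 - 710*7/84096 = -3304 - 2485/42048 = -138929077/42048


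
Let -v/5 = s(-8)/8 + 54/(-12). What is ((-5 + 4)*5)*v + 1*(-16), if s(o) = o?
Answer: -307/2 ≈ -153.50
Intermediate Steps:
v = 55/2 (v = -5*(-8/8 + 54/(-12)) = -5*(-8*⅛ + 54*(-1/12)) = -5*(-1 - 9/2) = -5*(-11/2) = 55/2 ≈ 27.500)
((-5 + 4)*5)*v + 1*(-16) = ((-5 + 4)*5)*(55/2) + 1*(-16) = -1*5*(55/2) - 16 = -5*55/2 - 16 = -275/2 - 16 = -307/2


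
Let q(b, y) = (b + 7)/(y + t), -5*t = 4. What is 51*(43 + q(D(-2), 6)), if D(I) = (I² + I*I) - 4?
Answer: 59823/26 ≈ 2300.9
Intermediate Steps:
t = -⅘ (t = -⅕*4 = -⅘ ≈ -0.80000)
D(I) = -4 + 2*I² (D(I) = (I² + I²) - 4 = 2*I² - 4 = -4 + 2*I²)
q(b, y) = (7 + b)/(-⅘ + y) (q(b, y) = (b + 7)/(y - ⅘) = (7 + b)/(-⅘ + y))
51*(43 + q(D(-2), 6)) = 51*(43 + 5*(7 + (-4 + 2*(-2)²))/(-4 + 5*6)) = 51*(43 + 5*(7 + (-4 + 2*4))/(-4 + 30)) = 51*(43 + 5*(7 + (-4 + 8))/26) = 51*(43 + 5*(1/26)*(7 + 4)) = 51*(43 + 5*(1/26)*11) = 51*(43 + 55/26) = 51*(1173/26) = 59823/26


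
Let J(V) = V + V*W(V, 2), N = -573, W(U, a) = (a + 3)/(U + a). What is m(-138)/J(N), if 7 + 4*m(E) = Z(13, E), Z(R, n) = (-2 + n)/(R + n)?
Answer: 27979/10810600 ≈ 0.0025881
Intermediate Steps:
Z(R, n) = (-2 + n)/(R + n)
W(U, a) = (3 + a)/(U + a)
J(V) = V + 5*V/(2 + V) (J(V) = V + V*((3 + 2)/(V + 2)) = V + V*(5/(2 + V)) = V + 5*V/(2 + V))
m(E) = -7/4 + (-2 + E)/(4*(13 + E)) (m(E) = -7/4 + ((-2 + E)/(13 + E))/4 = -7/4 + (-2 + E)/(4*(13 + E)))
m(-138)/J(N) = (3*(-31 - 2*(-138))/(4*(13 - 138)))/((-573*(7 - 573)/(2 - 573))) = ((¾)*(-31 + 276)/(-125))/((-573*(-566)/(-571))) = ((¾)*(-1/125)*245)/((-573*(-1/571)*(-566))) = -147/(100*(-324318/571)) = -147/100*(-571/324318) = 27979/10810600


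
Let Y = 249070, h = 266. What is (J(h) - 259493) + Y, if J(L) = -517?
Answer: -10940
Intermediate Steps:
(J(h) - 259493) + Y = (-517 - 259493) + 249070 = -260010 + 249070 = -10940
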